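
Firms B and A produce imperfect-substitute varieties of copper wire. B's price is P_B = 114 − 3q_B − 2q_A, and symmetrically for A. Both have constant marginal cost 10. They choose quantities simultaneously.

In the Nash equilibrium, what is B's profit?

507

Firm B's profit: π = q_B(114 − 3q_B − 2q_A) − 10q_B.
∂π/∂q_B = 104 − 6q_B − 2q_A = 0 ⇒ q_B = 52/3 − (1/3)q_A.
By symmetry q_A = q_B; substituting into the reaction function, (4/3)q_B = 52/3 and q_B = 13.
P_B = 114 − 3·13 − 2·13 = 49.
Profit = (49 − 10)·13 = 507.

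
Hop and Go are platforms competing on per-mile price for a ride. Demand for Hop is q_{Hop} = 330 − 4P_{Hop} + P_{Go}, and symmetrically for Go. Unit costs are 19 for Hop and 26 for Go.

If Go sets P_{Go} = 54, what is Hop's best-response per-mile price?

57.5

Hop's profit: π = (P_{Hop} − 19)(330 − 4P_{Hop} + P_{Go}).
∂π/∂P_{Hop} = 406 − 8P_{Hop} + P_{Go} = 0 ⇒ P_{Hop} = 50.75 + 0.125P_{Go}.
At P_{Go} = 54: P_{Hop} = 50.75 + 0.125·54 = 57.5.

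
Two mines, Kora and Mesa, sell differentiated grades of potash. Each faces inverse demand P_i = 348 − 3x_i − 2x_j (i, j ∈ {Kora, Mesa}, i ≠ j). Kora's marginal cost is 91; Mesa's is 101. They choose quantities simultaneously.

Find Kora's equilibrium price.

Mine Kora's profit: π = x_{Kora}(348 − 3x_{Kora} − 2x_{Mesa}) − 91x_{Kora}.
∂π/∂x_{Kora} = 257 − 6x_{Kora} − 2x_{Mesa} = 0 ⇒ x_{Kora} = 257/6 − (1/3)x_{Mesa}.
Similarly x_{Mesa} = 247/6 − (1/3)x_{Kora}.
Solving the two reaction functions simultaneously: (1 − (−1/3)(−1/3))x_{Kora} = 257/6 − (1/3)·(247/6), so (8/9)x_{Kora} = 262/9 and x_{Kora} = 32.75.
Then x_{Mesa} = 247/6 − (1/3)·32.75 = 30.25.
P_{Kora} = 348 − 3·32.75 − 2·30.25 = 189.25.

189.25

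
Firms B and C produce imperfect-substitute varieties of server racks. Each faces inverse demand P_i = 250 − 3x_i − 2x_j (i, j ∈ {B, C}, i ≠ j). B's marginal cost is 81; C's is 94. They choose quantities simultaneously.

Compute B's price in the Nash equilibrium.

146.8125

Firm B's profit: π = x_B(250 − 3x_B − 2x_C) − 81x_B.
∂π/∂x_B = 169 − 6x_B − 2x_C = 0 ⇒ x_B = 169/6 − (1/3)x_C.
Similarly x_C = 26 − (1/3)x_B.
Plugging x_C into B's best response: x_B = 169/6 − (1/3)(26 − (1/3)x_B) ⇒ (8/9)x_B = 19.5, so x_B = 21.9375.
Then x_C = 26 − (1/3)·21.9375 = 18.6875.
P_B = 250 − 3·21.9375 − 2·18.6875 = 146.8125.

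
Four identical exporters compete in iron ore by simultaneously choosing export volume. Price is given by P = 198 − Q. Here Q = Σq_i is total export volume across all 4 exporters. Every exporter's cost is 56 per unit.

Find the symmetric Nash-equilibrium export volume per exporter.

28.4

A representative exporter's profit is π_i = q_i(198 − Q) − 56q_i, with Q = q_i + Σ_{j≠i} q_j.
First-order condition: 142 − 2q_i − Σ_{j≠i} q_j = 0.
In a symmetric equilibrium every exporter chooses the same q, so Σ_{j≠i} q_j = 3q. The condition becomes 142 − 5q = 0, giving q = 142/5 = 28.4.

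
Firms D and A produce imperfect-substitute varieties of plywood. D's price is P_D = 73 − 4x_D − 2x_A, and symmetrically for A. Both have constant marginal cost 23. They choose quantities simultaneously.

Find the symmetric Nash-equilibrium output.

Firm D's profit: π = x_D(73 − 4x_D − 2x_A) − 23x_D.
∂π/∂x_D = 50 − 8x_D − 2x_A = 0 ⇒ x_D = 6.25 − 0.25x_A.
By symmetry x_A = x_D; substituting into the reaction function, 1.25x_D = 6.25 and x_D = 5.

5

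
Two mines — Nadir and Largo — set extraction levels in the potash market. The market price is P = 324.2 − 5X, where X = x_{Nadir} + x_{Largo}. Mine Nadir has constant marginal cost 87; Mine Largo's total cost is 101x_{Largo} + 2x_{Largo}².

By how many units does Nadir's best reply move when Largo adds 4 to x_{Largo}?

-2

Mine Nadir's profit: π = x_{Nadir}(324.2 − 5(x_{Nadir} + x_{Largo})) − 87x_{Nadir}.
∂π/∂x_{Nadir} = 237.2 − 10x_{Nadir} − 5x_{Largo} = 0, so x_{Nadir} = 23.72 − 0.5x_{Largo}.
The reaction-function slope is −0.5, so a 4-unit rise in x_{Largo} moves x_{Nadir} by −0.5 × 4 = −2. Nadir's best response falls — the actions are strategic substitutes.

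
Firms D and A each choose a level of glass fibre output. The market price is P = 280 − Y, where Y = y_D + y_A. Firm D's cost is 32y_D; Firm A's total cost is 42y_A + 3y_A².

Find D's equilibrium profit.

Firm D's profit: π = y_D(280 − (y_D + y_A)) − 32y_D.
∂π/∂y_D = 248 − 2y_D − y_A = 0, so y_D = 124 − 0.5y_A.
For A: ∂π/∂y_A = 238 − 8y_A − y_D = 0 ⇒ y_A = 29.75 − 0.125y_D.
Plugging y_A into D's best response: y_D = 124 − 0.5(29.75 − 0.125y_D) ⇒ 0.9375y_D = 109.125, so y_D = 116.4.
Then y_A = 29.75 − 0.125·116.4 = 15.2.
Price P = 280 − 131.6 = 148.4.
D's profit: (148.4 − 32)·116.4 = 13548.96.

13548.96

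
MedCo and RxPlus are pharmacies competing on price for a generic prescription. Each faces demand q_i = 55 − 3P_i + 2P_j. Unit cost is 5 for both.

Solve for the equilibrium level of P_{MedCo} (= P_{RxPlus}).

17.5

MedCo's profit: π = (P_{MedCo} − 5)(55 − 3P_{MedCo} + 2P_{RxPlus}).
∂π/∂P_{MedCo} = 70 − 6P_{MedCo} + 2P_{RxPlus} = 0 ⇒ P_{MedCo} = 35/3 + (1/3)P_{RxPlus}.
Setting P_{MedCo} = P_{RxPlus} in the reaction function: P_{MedCo} = 35/3 + (1/3)P_{MedCo}, so P_{MedCo} = (35/3) / (2/3) = 17.5.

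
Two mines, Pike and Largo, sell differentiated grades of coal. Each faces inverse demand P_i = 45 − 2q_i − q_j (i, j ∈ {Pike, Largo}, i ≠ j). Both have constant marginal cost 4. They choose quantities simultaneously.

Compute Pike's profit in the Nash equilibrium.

Mine Pike's profit: π = q_{Pike}(45 − 2q_{Pike} − q_{Largo}) − 4q_{Pike}.
∂π/∂q_{Pike} = 41 − 4q_{Pike} − q_{Largo} = 0 ⇒ q_{Pike} = 10.25 − 0.25q_{Largo}.
The game is symmetric, so in equilibrium q_{Largo} = q_{Pike}: the reaction function gives 1.25q_{Pike} = 10.25, hence q_{Pike} = 8.2.
P_{Pike} = 45 − 2·8.2 − 8.2 = 20.4.
Profit = (20.4 − 4)·8.2 = 134.48.

134.48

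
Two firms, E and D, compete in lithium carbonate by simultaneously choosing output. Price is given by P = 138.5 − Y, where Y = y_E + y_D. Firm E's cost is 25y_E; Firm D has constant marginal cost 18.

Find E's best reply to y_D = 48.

32.75

Firm E's profit: π = y_E(138.5 − (y_E + y_D)) − 25y_E.
∂π/∂y_E = 113.5 − 2y_E − y_D = 0, so y_E = 56.75 − 0.5y_D.
At y_D = 48: y_E = 56.75 − 0.5·48 = 32.75.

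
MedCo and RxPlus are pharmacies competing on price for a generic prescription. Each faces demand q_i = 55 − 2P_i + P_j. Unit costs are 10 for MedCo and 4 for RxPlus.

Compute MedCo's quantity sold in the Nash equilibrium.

28.4

MedCo's profit: π = (P_{MedCo} − 10)(55 − 2P_{MedCo} + P_{RxPlus}).
∂π/∂P_{MedCo} = 75 − 4P_{MedCo} + P_{RxPlus} = 0 ⇒ P_{MedCo} = 18.75 + 0.25P_{RxPlus}.
Similarly P_{RxPlus} = 15.75 + 0.25P_{MedCo}.
Solving the two reaction functions simultaneously: (1 − (0.25)(0.25))P_{MedCo} = 18.75 + 0.25·15.75, so 0.9375P_{MedCo} = 22.6875 and P_{MedCo} = 24.2.
Then P_{RxPlus} = 15.75 + 0.25·24.2 = 21.8.
q_{MedCo} = 55 − 2·24.2 + 21.8 = 28.4.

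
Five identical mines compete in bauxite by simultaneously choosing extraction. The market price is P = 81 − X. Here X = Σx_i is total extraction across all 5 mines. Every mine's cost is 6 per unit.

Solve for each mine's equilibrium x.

12.5

A representative mine's profit is π_i = x_i(81 − X) − 6x_i, with X = x_i + Σ_{j≠i} x_j.
First-order condition: 75 − 2x_i − Σ_{j≠i} x_j = 0.
Imposing symmetry (x_j = x for all j) turns Σ_{j≠i} x_j into 4x, so 75 = 6x and x = 12.5.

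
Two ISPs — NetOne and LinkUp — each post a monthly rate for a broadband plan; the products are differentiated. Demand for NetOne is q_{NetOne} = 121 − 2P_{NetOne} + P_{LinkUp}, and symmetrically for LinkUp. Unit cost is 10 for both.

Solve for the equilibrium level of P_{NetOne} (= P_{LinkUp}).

NetOne's profit: π = (P_{NetOne} − 10)(121 − 2P_{NetOne} + P_{LinkUp}).
∂π/∂P_{NetOne} = 141 − 4P_{NetOne} + P_{LinkUp} = 0 ⇒ P_{NetOne} = 35.25 + 0.25P_{LinkUp}.
By symmetry P_{LinkUp} = P_{NetOne}; substituting into the reaction function, 0.75P_{NetOne} = 35.25 and P_{NetOne} = 47.

47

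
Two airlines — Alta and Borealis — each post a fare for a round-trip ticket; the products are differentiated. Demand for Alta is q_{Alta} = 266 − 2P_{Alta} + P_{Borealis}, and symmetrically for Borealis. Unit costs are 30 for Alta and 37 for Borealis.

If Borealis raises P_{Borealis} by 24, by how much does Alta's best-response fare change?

6

Alta's profit: π = (P_{Alta} − 30)(266 − 2P_{Alta} + P_{Borealis}).
∂π/∂P_{Alta} = 326 − 4P_{Alta} + P_{Borealis} = 0 ⇒ P_{Alta} = 81.5 + 0.25P_{Borealis}.
The reaction-function slope is 0.25, so a 24-unit rise in P_{Borealis} moves P_{Alta} by 0.25 × 24 = 6. Alta's best response rises — the actions are strategic complements.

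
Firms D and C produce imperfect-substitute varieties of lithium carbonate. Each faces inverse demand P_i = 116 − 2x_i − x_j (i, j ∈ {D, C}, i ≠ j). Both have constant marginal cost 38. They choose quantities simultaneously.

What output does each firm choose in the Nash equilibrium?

15.6

Firm D's profit: π = x_D(116 − 2x_D − x_C) − 38x_D.
∂π/∂x_D = 78 − 4x_D − x_C = 0 ⇒ x_D = 19.5 − 0.25x_C.
By symmetry x_C = x_D; substituting into the reaction function, 1.25x_D = 19.5 and x_D = 15.6.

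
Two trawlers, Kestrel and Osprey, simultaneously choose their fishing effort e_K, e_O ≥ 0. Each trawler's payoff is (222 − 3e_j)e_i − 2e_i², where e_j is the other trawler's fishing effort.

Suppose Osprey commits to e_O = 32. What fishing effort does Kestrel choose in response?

Kestrel's payoff is (222 − 3e_O)e_K − 2e_K².
∂π/∂e_K = 222 − 3e_O − 4e_K = 0, so e_K = 55.5 − 0.75e_O.
At e_O = 32: e_K = 55.5 − 0.75·32 = 31.5.

31.5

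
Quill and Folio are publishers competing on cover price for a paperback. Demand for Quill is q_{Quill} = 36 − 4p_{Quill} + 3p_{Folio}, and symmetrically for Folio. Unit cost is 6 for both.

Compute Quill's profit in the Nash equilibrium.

144

Quill's profit: π = (p_{Quill} − 6)(36 − 4p_{Quill} + 3p_{Folio}).
∂π/∂p_{Quill} = 60 − 8p_{Quill} + 3p_{Folio} = 0 ⇒ p_{Quill} = 7.5 + 0.375p_{Folio}.
The game is symmetric, so in equilibrium p_{Folio} = p_{Quill}: the reaction function gives 0.625p_{Quill} = 7.5, hence p_{Quill} = 12.
q_{Quill} = 36 − 4·12 + 3·12 = 24.
Profit = (12 − 6)·24 = 144.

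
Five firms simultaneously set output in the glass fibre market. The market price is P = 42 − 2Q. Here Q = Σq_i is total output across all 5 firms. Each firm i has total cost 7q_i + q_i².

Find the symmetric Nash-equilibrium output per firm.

2.5

A representative firm's profit is π_i = q_i(42 − 2Q) − 7q_i − q_i², with Q = q_i + Σ_{j≠i} q_j.
First-order condition: 35 − 6q_i − 2Σ_{j≠i} q_j = 0.
With identical firms, set every q_j = q: then 35 − 6q − 8q = 0, i.e. q = 35/14 = 2.5.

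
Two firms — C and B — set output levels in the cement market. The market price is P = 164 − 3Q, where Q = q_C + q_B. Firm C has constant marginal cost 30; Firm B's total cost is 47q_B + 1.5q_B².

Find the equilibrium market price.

Firm C's profit: π = q_C(164 − 3(q_C + q_B)) − 30q_C.
∂π/∂q_C = 134 − 6q_C − 3q_B = 0, so q_C = 67/3 − 0.5q_B.
For B: ∂π/∂q_B = 117 − 9q_B − 3q_C = 0 ⇒ q_B = 13 − (1/3)q_C.
Plugging q_B into C's best response: q_C = 67/3 − 0.5(13 − (1/3)q_C) ⇒ (5/6)q_C = 95/6, so q_C = 19.
Then q_B = 13 − (1/3)·19 = 20/3.
Equilibrium price: P = 164 − 3·(77/3) = 87.

87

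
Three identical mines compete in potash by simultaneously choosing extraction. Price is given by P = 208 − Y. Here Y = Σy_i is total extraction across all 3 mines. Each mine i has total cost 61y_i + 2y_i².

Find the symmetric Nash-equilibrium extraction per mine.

18.375

A representative mine's profit is π_i = y_i(208 − Y) − 61y_i − 2y_i², with Y = y_i + Σ_{j≠i} y_j.
First-order condition: 147 − 6y_i − Σ_{j≠i} y_j = 0.
With identical mines, set every y_j = y: then 147 − 6y − 2y = 0, i.e. y = 147/8 = 18.375.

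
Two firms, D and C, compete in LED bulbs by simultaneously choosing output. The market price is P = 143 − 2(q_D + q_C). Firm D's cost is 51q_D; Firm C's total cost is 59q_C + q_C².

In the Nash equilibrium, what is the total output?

Firm D's profit: π = q_D(143 − 2(q_D + q_C)) − 51q_D.
∂π/∂q_D = 92 − 4q_D − 2q_C = 0, so q_D = 23 − 0.5q_C.
For C: ∂π/∂q_C = 84 − 6q_C − 2q_D = 0 ⇒ q_C = 14 − (1/3)q_D.
Substituting the second reaction function into the first: q_D = 23 − 0.5(14 − (1/3)q_D), which gives (5/6)q_D = 16 ⇒ q_D = 19.2.
Then q_C = 14 − (1/3)·19.2 = 7.6.
Total output: 19.2 + 7.6 = 26.8.

26.8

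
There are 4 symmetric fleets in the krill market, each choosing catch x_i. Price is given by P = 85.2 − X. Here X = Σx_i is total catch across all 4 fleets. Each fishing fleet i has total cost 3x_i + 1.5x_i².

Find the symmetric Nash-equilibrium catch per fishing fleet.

A representative fishing fleet's profit is π_i = x_i(85.2 − X) − 3x_i − 1.5x_i², with X = x_i + Σ_{j≠i} x_j.
First-order condition: 82.2 − 5x_i − Σ_{j≠i} x_j = 0.
In a symmetric equilibrium every fishing fleet chooses the same x, so Σ_{j≠i} x_j = 3x. The condition becomes 82.2 − 8x = 0, giving x = 82.2/8 = 10.275.

10.275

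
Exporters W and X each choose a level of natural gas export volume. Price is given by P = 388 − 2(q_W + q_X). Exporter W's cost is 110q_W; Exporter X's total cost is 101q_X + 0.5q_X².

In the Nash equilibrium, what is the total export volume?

88

Exporter W's profit: π = q_W(388 − 2(q_W + q_X)) − 110q_W.
∂π/∂q_W = 278 − 4q_W − 2q_X = 0, so q_W = 69.5 − 0.5q_X.
For X: ∂π/∂q_X = 287 − 5q_X − 2q_W = 0 ⇒ q_X = 57.4 − 0.4q_W.
Substituting the second reaction function into the first: q_W = 69.5 − 0.5(57.4 − 0.4q_W), which gives 0.8q_W = 40.8 ⇒ q_W = 51.
Then q_X = 57.4 − 0.4·51 = 37.
Total export volume: 51 + 37 = 88.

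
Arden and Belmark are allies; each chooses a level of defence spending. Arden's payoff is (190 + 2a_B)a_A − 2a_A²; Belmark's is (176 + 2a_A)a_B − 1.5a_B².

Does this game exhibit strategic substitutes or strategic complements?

strategic complements

Expanding Arden's payoff: 190a_A + 2a_Ba_A − 2a_A².
∂π/∂a_A = 190 + 2a_B − 4a_A = 0, so a_A = 47.5 + 0.5a_B.
The best-response slope da_A/da_B = 0.5 > 0: the reaction function is upward-sloping, so the choices are strategic complements.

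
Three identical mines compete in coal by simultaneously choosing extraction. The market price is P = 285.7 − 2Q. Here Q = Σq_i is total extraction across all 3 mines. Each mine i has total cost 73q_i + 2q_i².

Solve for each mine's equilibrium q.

A representative mine's profit is π_i = q_i(285.7 − 2Q) − 73q_i − 2q_i², with Q = q_i + Σ_{j≠i} q_j.
First-order condition: 212.7 − 8q_i − 2Σ_{j≠i} q_j = 0.
With identical mines, set every q_j = q: then 212.7 − 8q − 4q = 0, i.e. q = 212.7/12 = 17.725.

17.725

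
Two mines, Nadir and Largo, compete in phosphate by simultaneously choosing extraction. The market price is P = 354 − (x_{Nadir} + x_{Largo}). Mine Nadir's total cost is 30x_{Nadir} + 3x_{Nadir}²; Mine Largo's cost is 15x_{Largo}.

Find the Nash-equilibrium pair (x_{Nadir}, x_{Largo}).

Mine Nadir's profit: π = x_{Nadir}(354 − (x_{Nadir} + x_{Largo})) − 30x_{Nadir} − 3x_{Nadir}².
∂π/∂x_{Nadir} = 324 − 8x_{Nadir} − x_{Largo} = 0, so x_{Nadir} = 40.5 − 0.125x_{Largo}.
For Largo: ∂π/∂x_{Largo} = 339 − 2x_{Largo} − x_{Nadir} = 0 ⇒ x_{Largo} = 169.5 − 0.5x_{Nadir}.
Substituting the second reaction function into the first: x_{Nadir} = 40.5 − 0.125(169.5 − 0.5x_{Nadir}), which gives 0.9375x_{Nadir} = 19.3125 ⇒ x_{Nadir} = 20.6.
Then x_{Largo} = 169.5 − 0.5·20.6 = 159.2.

20.6, 159.2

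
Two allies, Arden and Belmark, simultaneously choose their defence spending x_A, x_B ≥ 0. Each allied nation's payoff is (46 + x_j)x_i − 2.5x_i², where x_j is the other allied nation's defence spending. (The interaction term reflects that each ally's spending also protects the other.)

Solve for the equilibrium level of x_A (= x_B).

11.5

Arden's payoff is (46 + x_B)x_A − 2.5x_A².
∂π/∂x_A = 46 + x_B − 5x_A = 0, so x_A = 9.2 + 0.2x_B.
The game is symmetric, so in equilibrium x_B = x_A: the reaction function gives 0.8x_A = 9.2, hence x_A = 11.5.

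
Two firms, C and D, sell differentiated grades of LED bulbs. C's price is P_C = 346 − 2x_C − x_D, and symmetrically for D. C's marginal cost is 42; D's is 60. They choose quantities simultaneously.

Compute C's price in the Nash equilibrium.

Firm C's profit: π = x_C(346 − 2x_C − x_D) − 42x_C.
∂π/∂x_C = 304 − 4x_C − x_D = 0 ⇒ x_C = 76 − 0.25x_D.
Similarly x_D = 71.5 − 0.25x_C.
Substituting the second reaction function into the first: x_C = 76 − 0.25(71.5 − 0.25x_C), which gives 0.9375x_C = 58.125 ⇒ x_C = 62.
Then x_D = 71.5 − 0.25·62 = 56.
P_C = 346 − 2·62 − 56 = 166.

166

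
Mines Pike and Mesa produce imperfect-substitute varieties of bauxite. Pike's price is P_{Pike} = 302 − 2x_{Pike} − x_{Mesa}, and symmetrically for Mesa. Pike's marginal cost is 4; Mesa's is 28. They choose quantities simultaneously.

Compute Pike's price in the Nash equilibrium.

Mine Pike's profit: π = x_{Pike}(302 − 2x_{Pike} − x_{Mesa}) − 4x_{Pike}.
∂π/∂x_{Pike} = 298 − 4x_{Pike} − x_{Mesa} = 0 ⇒ x_{Pike} = 74.5 − 0.25x_{Mesa}.
Similarly x_{Mesa} = 68.5 − 0.25x_{Pike}.
Substituting the second reaction function into the first: x_{Pike} = 74.5 − 0.25(68.5 − 0.25x_{Pike}), which gives 0.9375x_{Pike} = 57.375 ⇒ x_{Pike} = 61.2.
Then x_{Mesa} = 68.5 − 0.25·61.2 = 53.2.
P_{Pike} = 302 − 2·61.2 − 53.2 = 126.4.

126.4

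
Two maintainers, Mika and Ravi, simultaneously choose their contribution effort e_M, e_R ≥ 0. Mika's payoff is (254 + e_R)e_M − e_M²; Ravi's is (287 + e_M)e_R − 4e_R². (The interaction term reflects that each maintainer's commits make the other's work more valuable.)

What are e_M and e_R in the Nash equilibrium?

154.6, 55.2

Expanding Mika's payoff: 254e_M + e_Re_M − e_M².
∂π/∂e_M = 254 + e_R − 2e_M = 0, so e_M = 127 + 0.5e_R.
Likewise for Ravi: e_R = 35.875 + 0.125e_M.
Solving the two reaction functions simultaneously: (1 − (0.5)(0.125))e_M = 127 + 0.5·35.875, so 0.9375e_M = 144.9375 and e_M = 154.6.
Then e_R = 35.875 + 0.125·154.6 = 55.2.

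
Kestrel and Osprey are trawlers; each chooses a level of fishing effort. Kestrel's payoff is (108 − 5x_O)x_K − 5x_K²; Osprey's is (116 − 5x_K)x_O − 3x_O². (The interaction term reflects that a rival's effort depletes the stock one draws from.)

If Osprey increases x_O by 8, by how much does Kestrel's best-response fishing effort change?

-4

Expanding Kestrel's payoff: 108x_K − 5x_Ox_K − 5x_K².
∂π/∂x_K = 108 − 5x_O − 10x_K = 0, so x_K = 10.8 − 0.5x_O.
The reaction-function slope is −0.5, so an 8-unit rise in x_O moves x_K by −0.5 × 8 = −4. Kestrel's best response falls — the actions are strategic substitutes.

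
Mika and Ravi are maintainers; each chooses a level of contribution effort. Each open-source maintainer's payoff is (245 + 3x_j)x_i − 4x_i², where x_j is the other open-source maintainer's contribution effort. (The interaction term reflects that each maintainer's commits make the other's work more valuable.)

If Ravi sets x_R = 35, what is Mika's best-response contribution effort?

43.75

Mika's payoff is (245 + 3x_R)x_M − 4x_M².
∂π/∂x_M = 245 + 3x_R − 8x_M = 0, so x_M = 30.625 + 0.375x_R.
At x_R = 35: x_M = 30.625 + 0.375·35 = 43.75.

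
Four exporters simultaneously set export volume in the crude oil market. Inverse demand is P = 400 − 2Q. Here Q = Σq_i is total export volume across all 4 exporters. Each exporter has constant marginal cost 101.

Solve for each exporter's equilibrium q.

29.9

A representative exporter's profit is π_i = q_i(400 − 2Q) − 101q_i, with Q = q_i + Σ_{j≠i} q_j.
First-order condition: 299 − 4q_i − 2Σ_{j≠i} q_j = 0.
With identical exporters, set every q_j = q: then 299 − 4q − 6q = 0, i.e. q = 299/10 = 29.9.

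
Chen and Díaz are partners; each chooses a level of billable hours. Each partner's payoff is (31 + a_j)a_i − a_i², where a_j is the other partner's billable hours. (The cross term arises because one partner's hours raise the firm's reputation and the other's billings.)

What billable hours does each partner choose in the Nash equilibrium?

Chen's payoff is (31 + a_D)a_C − a_C².
∂π/∂a_C = 31 + a_D − 2a_C = 0, so a_C = 15.5 + 0.5a_D.
The game is symmetric, so in equilibrium a_D = a_C: the reaction function gives 0.5a_C = 15.5, hence a_C = 31.

31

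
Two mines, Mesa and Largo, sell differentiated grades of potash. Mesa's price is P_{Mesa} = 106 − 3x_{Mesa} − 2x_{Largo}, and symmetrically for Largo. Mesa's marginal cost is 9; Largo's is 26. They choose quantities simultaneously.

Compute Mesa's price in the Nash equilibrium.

48.5625

Mine Mesa's profit: π = x_{Mesa}(106 − 3x_{Mesa} − 2x_{Largo}) − 9x_{Mesa}.
∂π/∂x_{Mesa} = 97 − 6x_{Mesa} − 2x_{Largo} = 0 ⇒ x_{Mesa} = 97/6 − (1/3)x_{Largo}.
Similarly x_{Largo} = 40/3 − (1/3)x_{Mesa}.
Substituting the second reaction function into the first: x_{Mesa} = 97/6 − (1/3)(40/3 − (1/3)x_{Mesa}), which gives (8/9)x_{Mesa} = 211/18 ⇒ x_{Mesa} = 13.1875.
Then x_{Largo} = 40/3 − (1/3)·13.1875 = 8.9375.
P_{Mesa} = 106 − 3·13.1875 − 2·8.9375 = 48.5625.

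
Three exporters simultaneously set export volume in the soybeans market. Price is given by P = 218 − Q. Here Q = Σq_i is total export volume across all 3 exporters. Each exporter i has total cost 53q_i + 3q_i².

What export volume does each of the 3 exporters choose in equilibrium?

A representative exporter's profit is π_i = q_i(218 − Q) − 53q_i − 3q_i², with Q = q_i + Σ_{j≠i} q_j.
First-order condition: 165 − 8q_i − Σ_{j≠i} q_j = 0.
With identical exporters, set every q_j = q: then 165 − 8q − 2q = 0, i.e. q = 165/10 = 16.5.

16.5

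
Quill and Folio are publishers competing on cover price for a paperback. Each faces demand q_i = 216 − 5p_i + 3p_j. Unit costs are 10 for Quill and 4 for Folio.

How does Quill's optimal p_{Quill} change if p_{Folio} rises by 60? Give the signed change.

18

Quill's profit: π = (p_{Quill} − 10)(216 − 5p_{Quill} + 3p_{Folio}).
∂π/∂p_{Quill} = 266 − 10p_{Quill} + 3p_{Folio} = 0 ⇒ p_{Quill} = 26.6 + 0.3p_{Folio}.
The reaction-function slope is 0.3, so a 60-unit rise in p_{Folio} moves p_{Quill} by 0.3 × 60 = 18. Quill's best response rises — the actions are strategic complements.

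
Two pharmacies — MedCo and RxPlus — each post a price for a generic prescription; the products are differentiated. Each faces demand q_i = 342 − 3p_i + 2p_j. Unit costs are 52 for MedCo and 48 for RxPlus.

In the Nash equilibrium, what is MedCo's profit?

15444.1875

MedCo's profit: π = (p_{MedCo} − 52)(342 − 3p_{MedCo} + 2p_{RxPlus}).
∂π/∂p_{MedCo} = 498 − 6p_{MedCo} + 2p_{RxPlus} = 0 ⇒ p_{MedCo} = 83 + (1/3)p_{RxPlus}.
Similarly p_{RxPlus} = 81 + (1/3)p_{MedCo}.
Substituting the second reaction function into the first: p_{MedCo} = 83 + (1/3)(81 + (1/3)p_{MedCo}), which gives (8/9)p_{MedCo} = 110 ⇒ p_{MedCo} = 123.75.
Then p_{RxPlus} = 81 + (1/3)·123.75 = 122.25.
q_{MedCo} = 342 − 3·123.75 + 2·122.25 = 215.25.
Profit = (123.75 − 52)·215.25 = 15444.1875.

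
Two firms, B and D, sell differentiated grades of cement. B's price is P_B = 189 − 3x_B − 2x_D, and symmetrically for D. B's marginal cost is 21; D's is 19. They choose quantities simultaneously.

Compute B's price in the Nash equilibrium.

Firm B's profit: π = x_B(189 − 3x_B − 2x_D) − 21x_B.
∂π/∂x_B = 168 − 6x_B − 2x_D = 0 ⇒ x_B = 28 − (1/3)x_D.
Similarly x_D = 85/3 − (1/3)x_B.
Substituting the second reaction function into the first: x_B = 28 − (1/3)(85/3 − (1/3)x_B), which gives (8/9)x_B = 167/9 ⇒ x_B = 20.875.
Then x_D = 85/3 − (1/3)·20.875 = 21.375.
P_B = 189 − 3·20.875 − 2·21.375 = 83.625.

83.625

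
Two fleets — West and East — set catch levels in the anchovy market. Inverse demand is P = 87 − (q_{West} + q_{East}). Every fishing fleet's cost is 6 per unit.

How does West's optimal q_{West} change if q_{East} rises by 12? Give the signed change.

Fishing fleet West's profit: π = q_{West}(87 − (q_{West} + q_{East})) − 6q_{West}.
∂π/∂q_{West} = 81 − 2q_{West} − q_{East} = 0, so q_{West} = 40.5 − 0.5q_{East}.
The reaction-function slope is −0.5, so a 12-unit rise in q_{East} moves q_{West} by −0.5 × 12 = −6. West's best response falls — the actions are strategic substitutes.

-6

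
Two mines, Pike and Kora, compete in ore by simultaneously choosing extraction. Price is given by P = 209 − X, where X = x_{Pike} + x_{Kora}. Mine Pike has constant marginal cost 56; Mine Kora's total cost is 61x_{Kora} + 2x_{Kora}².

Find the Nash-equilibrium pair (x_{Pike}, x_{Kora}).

70, 13

Mine Pike's profit: π = x_{Pike}(209 − (x_{Pike} + x_{Kora})) − 56x_{Pike}.
∂π/∂x_{Pike} = 153 − 2x_{Pike} − x_{Kora} = 0, so x_{Pike} = 76.5 − 0.5x_{Kora}.
For Kora: ∂π/∂x_{Kora} = 148 − 6x_{Kora} − x_{Pike} = 0 ⇒ x_{Kora} = 74/3 − (1/6)x_{Pike}.
Plugging x_{Kora} into Pike's best response: x_{Pike} = 76.5 − 0.5(74/3 − (1/6)x_{Pike}) ⇒ (11/12)x_{Pike} = 385/6, so x_{Pike} = 70.
Then x_{Kora} = 74/3 − (1/6)·70 = 13.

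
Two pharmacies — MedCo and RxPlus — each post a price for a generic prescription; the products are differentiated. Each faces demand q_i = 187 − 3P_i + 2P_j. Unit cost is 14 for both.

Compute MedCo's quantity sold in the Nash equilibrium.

129.75

MedCo's profit: π = (P_{MedCo} − 14)(187 − 3P_{MedCo} + 2P_{RxPlus}).
∂π/∂P_{MedCo} = 229 − 6P_{MedCo} + 2P_{RxPlus} = 0 ⇒ P_{MedCo} = 229/6 + (1/3)P_{RxPlus}.
Setting P_{MedCo} = P_{RxPlus} in the reaction function: P_{MedCo} = 229/6 + (1/3)P_{MedCo}, so P_{MedCo} = (229/6) / (2/3) = 57.25.
q_{MedCo} = 187 − 3·57.25 + 2·57.25 = 129.75.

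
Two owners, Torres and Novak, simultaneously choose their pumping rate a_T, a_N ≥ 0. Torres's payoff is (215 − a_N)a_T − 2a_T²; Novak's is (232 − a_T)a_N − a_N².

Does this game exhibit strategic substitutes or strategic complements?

strategic substitutes

Expanding Torres's payoff: 215a_T − a_Na_T − 2a_T².
∂π/∂a_T = 215 − a_N − 4a_T = 0, so a_T = 53.75 − 0.25a_N.
The best-response slope da_T/da_N = −0.25 < 0: the reaction function is downward-sloping, so the choices are strategic substitutes.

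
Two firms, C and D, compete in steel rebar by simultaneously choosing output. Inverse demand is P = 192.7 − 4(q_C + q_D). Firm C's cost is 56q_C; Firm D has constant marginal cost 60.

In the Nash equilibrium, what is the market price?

Firm C's profit: π = q_C(192.7 − 4(q_C + q_D)) − 56q_C.
∂π/∂q_C = 136.7 − 8q_C − 4q_D = 0, so q_C = 17.0875 − 0.5q_D.
By the same steps for D: q_D = 16.5875 − 0.5q_C.
Solving the two reaction functions simultaneously: (1 − (−0.5)(−0.5))q_C = 17.0875 − 0.5·16.5875, so 0.75q_C = 1407/160 and q_C = 11.725.
Then q_D = 16.5875 − 0.5·11.725 = 10.725.
Equilibrium price: P = 192.7 − 4·22.45 = 102.9.

102.9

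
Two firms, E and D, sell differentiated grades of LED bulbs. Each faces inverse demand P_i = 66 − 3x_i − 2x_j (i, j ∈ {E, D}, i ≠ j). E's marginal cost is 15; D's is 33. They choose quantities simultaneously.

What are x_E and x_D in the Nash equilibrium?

7.5, 3

Firm E's profit: π = x_E(66 − 3x_E − 2x_D) − 15x_E.
∂π/∂x_E = 51 − 6x_E − 2x_D = 0 ⇒ x_E = 8.5 − (1/3)x_D.
Similarly x_D = 5.5 − (1/3)x_E.
Plugging x_D into E's best response: x_E = 8.5 − (1/3)(5.5 − (1/3)x_E) ⇒ (8/9)x_E = 20/3, so x_E = 7.5.
Then x_D = 5.5 − (1/3)·7.5 = 3.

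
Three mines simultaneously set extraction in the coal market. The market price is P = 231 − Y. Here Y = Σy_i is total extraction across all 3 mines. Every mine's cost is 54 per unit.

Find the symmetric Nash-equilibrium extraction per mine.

44.25

A representative mine's profit is π_i = y_i(231 − Y) − 54y_i, with Y = y_i + Σ_{j≠i} y_j.
First-order condition: 177 − 2y_i − Σ_{j≠i} y_j = 0.
With identical mines, set every y_j = y: then 177 − 2y − 2y = 0, i.e. y = 177/4 = 44.25.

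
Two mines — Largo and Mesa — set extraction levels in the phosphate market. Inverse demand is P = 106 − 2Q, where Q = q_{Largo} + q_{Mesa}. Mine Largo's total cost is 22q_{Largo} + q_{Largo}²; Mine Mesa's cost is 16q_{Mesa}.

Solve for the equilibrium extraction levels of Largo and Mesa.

7.8, 18.6

Mine Largo's profit: π = q_{Largo}(106 − 2(q_{Largo} + q_{Mesa})) − 22q_{Largo} − q_{Largo}².
∂π/∂q_{Largo} = 84 − 6q_{Largo} − 2q_{Mesa} = 0, so q_{Largo} = 14 − (1/3)q_{Mesa}.
For Mesa: ∂π/∂q_{Mesa} = 90 − 4q_{Mesa} − 2q_{Largo} = 0 ⇒ q_{Mesa} = 22.5 − 0.5q_{Largo}.
Solving the two reaction functions simultaneously: (1 − (−1/3)(−0.5))q_{Largo} = 14 − (1/3)·22.5, so (5/6)q_{Largo} = 6.5 and q_{Largo} = 7.8.
Then q_{Mesa} = 22.5 − 0.5·7.8 = 18.6.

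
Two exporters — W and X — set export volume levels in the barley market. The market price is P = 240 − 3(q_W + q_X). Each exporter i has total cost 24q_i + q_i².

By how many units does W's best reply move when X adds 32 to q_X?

Exporter W's profit: π = q_W(240 − 3(q_W + q_X)) − 24q_W − q_W².
∂π/∂q_W = 216 − 8q_W − 3q_X = 0, so q_W = 27 − 0.375q_X.
The reaction-function slope is −0.375, so a 32-unit rise in q_X moves q_W by −0.375 × 32 = −12. W's best response falls — the actions are strategic substitutes.

-12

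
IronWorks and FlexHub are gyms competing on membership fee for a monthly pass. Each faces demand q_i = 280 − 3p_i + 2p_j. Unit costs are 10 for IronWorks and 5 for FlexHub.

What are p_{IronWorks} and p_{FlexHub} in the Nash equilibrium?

76.5625, 74.6875

IronWorks's profit: π = (p_{IronWorks} − 10)(280 − 3p_{IronWorks} + 2p_{FlexHub}).
∂π/∂p_{IronWorks} = 310 − 6p_{IronWorks} + 2p_{FlexHub} = 0 ⇒ p_{IronWorks} = 155/3 + (1/3)p_{FlexHub}.
Similarly p_{FlexHub} = 295/6 + (1/3)p_{IronWorks}.
Plugging p_{FlexHub} into IronWorks's best response: p_{IronWorks} = 155/3 + (1/3)(295/6 + (1/3)p_{IronWorks}) ⇒ (8/9)p_{IronWorks} = 1225/18, so p_{IronWorks} = 76.5625.
Then p_{FlexHub} = 295/6 + (1/3)·76.5625 = 74.6875.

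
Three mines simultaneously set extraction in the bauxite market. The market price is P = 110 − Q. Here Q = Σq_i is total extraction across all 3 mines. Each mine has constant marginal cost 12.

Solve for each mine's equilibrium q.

24.5

A representative mine's profit is π_i = q_i(110 − Q) − 12q_i, with Q = q_i + Σ_{j≠i} q_j.
First-order condition: 98 − 2q_i − Σ_{j≠i} q_j = 0.
Imposing symmetry (q_j = q for all j) turns Σ_{j≠i} q_j into 2q, so 98 = 4q and q = 24.5.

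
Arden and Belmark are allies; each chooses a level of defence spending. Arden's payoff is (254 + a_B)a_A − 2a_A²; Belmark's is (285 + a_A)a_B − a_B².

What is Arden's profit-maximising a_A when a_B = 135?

Expanding Arden's payoff: 254a_A + a_Ba_A − 2a_A².
∂π/∂a_A = 254 + a_B − 4a_A = 0, so a_A = 63.5 + 0.25a_B.
At a_B = 135: a_A = 63.5 + 0.25·135 = 97.25.

97.25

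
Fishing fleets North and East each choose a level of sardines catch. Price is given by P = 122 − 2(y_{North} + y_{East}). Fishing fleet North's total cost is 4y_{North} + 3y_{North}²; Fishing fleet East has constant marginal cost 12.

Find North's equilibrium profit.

Fishing fleet North's profit: π = y_{North}(122 − 2(y_{North} + y_{East})) − 4y_{North} − 3y_{North}².
∂π/∂y_{North} = 118 − 10y_{North} − 2y_{East} = 0, so y_{North} = 11.8 − 0.2y_{East}.
For East: ∂π/∂y_{East} = 110 − 4y_{East} − 2y_{North} = 0 ⇒ y_{East} = 27.5 − 0.5y_{North}.
Plugging y_{East} into North's best response: y_{North} = 11.8 − 0.2(27.5 − 0.5y_{North}) ⇒ 0.9y_{North} = 6.3, so y_{North} = 7.
Then y_{East} = 27.5 − 0.5·7 = 24.
Price P = 122 − 2·31 = 60.
North's profit: (60 − 4)·7 − 3(7)² = 245.

245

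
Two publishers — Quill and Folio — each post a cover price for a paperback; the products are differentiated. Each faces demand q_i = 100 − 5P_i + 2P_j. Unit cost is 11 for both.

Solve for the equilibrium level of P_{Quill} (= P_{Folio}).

Quill's profit: π = (P_{Quill} − 11)(100 − 5P_{Quill} + 2P_{Folio}).
∂π/∂P_{Quill} = 155 − 10P_{Quill} + 2P_{Folio} = 0 ⇒ P_{Quill} = 15.5 + 0.2P_{Folio}.
The game is symmetric, so in equilibrium P_{Folio} = P_{Quill}: the reaction function gives 0.8P_{Quill} = 15.5, hence P_{Quill} = 19.375.

19.375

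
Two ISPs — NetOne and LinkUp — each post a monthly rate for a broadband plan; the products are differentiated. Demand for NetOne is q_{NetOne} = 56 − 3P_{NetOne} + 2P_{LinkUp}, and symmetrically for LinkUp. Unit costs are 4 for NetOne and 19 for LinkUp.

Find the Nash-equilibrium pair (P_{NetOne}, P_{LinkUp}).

NetOne's profit: π = (P_{NetOne} − 4)(56 − 3P_{NetOne} + 2P_{LinkUp}).
∂π/∂P_{NetOne} = 68 − 6P_{NetOne} + 2P_{LinkUp} = 0 ⇒ P_{NetOne} = 34/3 + (1/3)P_{LinkUp}.
Similarly P_{LinkUp} = 113/6 + (1/3)P_{NetOne}.
Substituting the second reaction function into the first: P_{NetOne} = 34/3 + (1/3)(113/6 + (1/3)P_{NetOne}), which gives (8/9)P_{NetOne} = 317/18 ⇒ P_{NetOne} = 19.8125.
Then P_{LinkUp} = 113/6 + (1/3)·19.8125 = 25.4375.

19.8125, 25.4375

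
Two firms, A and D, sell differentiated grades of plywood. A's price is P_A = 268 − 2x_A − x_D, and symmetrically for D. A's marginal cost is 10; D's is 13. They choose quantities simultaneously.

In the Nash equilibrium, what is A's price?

113.6

Firm A's profit: π = x_A(268 − 2x_A − x_D) − 10x_A.
∂π/∂x_A = 258 − 4x_A − x_D = 0 ⇒ x_A = 64.5 − 0.25x_D.
Similarly x_D = 63.75 − 0.25x_A.
Solving the two reaction functions simultaneously: (1 − (−0.25)(−0.25))x_A = 64.5 − 0.25·63.75, so 0.9375x_A = 48.5625 and x_A = 51.8.
Then x_D = 63.75 − 0.25·51.8 = 50.8.
P_A = 268 − 2·51.8 − 50.8 = 113.6.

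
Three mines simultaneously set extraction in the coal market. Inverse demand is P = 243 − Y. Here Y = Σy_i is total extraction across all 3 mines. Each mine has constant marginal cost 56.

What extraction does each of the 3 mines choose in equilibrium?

A representative mine's profit is π_i = y_i(243 − Y) − 56y_i, with Y = y_i + Σ_{j≠i} y_j.
First-order condition: 187 − 2y_i − Σ_{j≠i} y_j = 0.
In a symmetric equilibrium every mine chooses the same y, so Σ_{j≠i} y_j = 2y. The condition becomes 187 − 4y = 0, giving y = 187/4 = 46.75.

46.75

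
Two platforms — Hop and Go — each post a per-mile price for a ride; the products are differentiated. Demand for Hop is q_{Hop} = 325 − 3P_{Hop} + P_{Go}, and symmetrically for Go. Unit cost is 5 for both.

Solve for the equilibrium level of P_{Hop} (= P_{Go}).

Hop's profit: π = (P_{Hop} − 5)(325 − 3P_{Hop} + P_{Go}).
∂π/∂P_{Hop} = 340 − 6P_{Hop} + P_{Go} = 0 ⇒ P_{Hop} = 170/3 + (1/6)P_{Go}.
Setting P_{Hop} = P_{Go} in the reaction function: P_{Hop} = 170/3 + (1/6)P_{Hop}, so P_{Hop} = (170/3) / (5/6) = 68.

68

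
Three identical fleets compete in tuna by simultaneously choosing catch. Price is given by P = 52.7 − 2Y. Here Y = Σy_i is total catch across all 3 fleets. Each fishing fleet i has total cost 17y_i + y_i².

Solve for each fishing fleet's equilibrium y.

A representative fishing fleet's profit is π_i = y_i(52.7 − 2Y) − 17y_i − y_i², with Y = y_i + Σ_{j≠i} y_j.
First-order condition: 35.7 − 6y_i − 2Σ_{j≠i} y_j = 0.
In a symmetric equilibrium every fishing fleet chooses the same y, so Σ_{j≠i} y_j = 2y. The condition becomes 35.7 − 10y = 0, giving y = 35.7/10 = 3.57.

3.57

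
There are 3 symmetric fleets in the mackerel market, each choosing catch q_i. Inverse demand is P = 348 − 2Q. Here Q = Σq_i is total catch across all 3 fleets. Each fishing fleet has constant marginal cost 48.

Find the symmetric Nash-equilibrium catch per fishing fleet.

A representative fishing fleet's profit is π_i = q_i(348 − 2Q) − 48q_i, with Q = q_i + Σ_{j≠i} q_j.
First-order condition: 300 − 4q_i − 2Σ_{j≠i} q_j = 0.
With identical fishing fleets, set every q_j = q: then 300 − 4q − 4q = 0, i.e. q = 300/8 = 37.5.

37.5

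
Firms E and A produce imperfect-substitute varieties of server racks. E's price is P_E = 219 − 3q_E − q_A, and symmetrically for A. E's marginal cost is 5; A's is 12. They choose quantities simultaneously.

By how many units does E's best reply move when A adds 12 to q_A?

-2

Firm E's profit: π = q_E(219 − 3q_E − q_A) − 5q_E.
∂π/∂q_E = 214 − 6q_E − q_A = 0 ⇒ q_E = 107/3 − (1/6)q_A.
The reaction-function slope is −1/6, so a 12-unit rise in q_A moves q_E by −1/6 × 12 = −2. E's best response falls — the actions are strategic substitutes.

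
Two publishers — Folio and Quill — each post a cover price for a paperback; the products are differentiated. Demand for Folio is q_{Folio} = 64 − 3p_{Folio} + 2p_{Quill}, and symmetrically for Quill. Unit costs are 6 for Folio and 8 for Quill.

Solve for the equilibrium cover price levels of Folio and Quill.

Folio's profit: π = (p_{Folio} − 6)(64 − 3p_{Folio} + 2p_{Quill}).
∂π/∂p_{Folio} = 82 − 6p_{Folio} + 2p_{Quill} = 0 ⇒ p_{Folio} = 41/3 + (1/3)p_{Quill}.
Similarly p_{Quill} = 44/3 + (1/3)p_{Folio}.
Plugging p_{Quill} into Folio's best response: p_{Folio} = 41/3 + (1/3)(44/3 + (1/3)p_{Folio}) ⇒ (8/9)p_{Folio} = 167/9, so p_{Folio} = 20.875.
Then p_{Quill} = 44/3 + (1/3)·20.875 = 21.625.

20.875, 21.625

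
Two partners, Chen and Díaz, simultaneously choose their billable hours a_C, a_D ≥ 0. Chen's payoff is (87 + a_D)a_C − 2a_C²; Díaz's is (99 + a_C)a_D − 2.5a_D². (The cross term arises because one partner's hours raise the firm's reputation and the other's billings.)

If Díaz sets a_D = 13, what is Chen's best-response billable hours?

25

Expanding Chen's payoff: 87a_C + a_Da_C − 2a_C².
∂π/∂a_C = 87 + a_D − 4a_C = 0, so a_C = 21.75 + 0.25a_D.
At a_D = 13: a_C = 21.75 + 0.25·13 = 25.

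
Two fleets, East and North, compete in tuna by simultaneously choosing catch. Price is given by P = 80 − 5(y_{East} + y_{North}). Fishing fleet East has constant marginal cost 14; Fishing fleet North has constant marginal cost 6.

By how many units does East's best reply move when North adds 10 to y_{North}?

-5

Fishing fleet East's profit: π = y_{East}(80 − 5(y_{East} + y_{North})) − 14y_{East}.
∂π/∂y_{East} = 66 − 10y_{East} − 5y_{North} = 0, so y_{East} = 6.6 − 0.5y_{North}.
The reaction-function slope is −0.5, so a 10-unit rise in y_{North} moves y_{East} by −0.5 × 10 = −5. East's best response falls — the actions are strategic substitutes.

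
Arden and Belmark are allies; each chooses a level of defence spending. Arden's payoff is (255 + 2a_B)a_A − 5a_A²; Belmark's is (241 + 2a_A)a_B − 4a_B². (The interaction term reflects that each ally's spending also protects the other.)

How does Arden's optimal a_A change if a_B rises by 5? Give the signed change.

1

Expanding Arden's payoff: 255a_A + 2a_Ba_A − 5a_A².
∂π/∂a_A = 255 + 2a_B − 10a_A = 0, so a_A = 25.5 + 0.2a_B.
The reaction-function slope is 0.2, so a 5-unit rise in a_B moves a_A by 0.2 × 5 = 1. Arden's best response rises — the actions are strategic complements.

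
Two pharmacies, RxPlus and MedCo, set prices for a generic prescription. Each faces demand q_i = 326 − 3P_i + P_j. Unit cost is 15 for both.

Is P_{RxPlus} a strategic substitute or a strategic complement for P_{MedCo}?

RxPlus's profit: π = (P_{RxPlus} − 15)(326 − 3P_{RxPlus} + P_{MedCo}).
∂π/∂P_{RxPlus} = 371 − 6P_{RxPlus} + P_{MedCo} = 0 ⇒ P_{RxPlus} = 371/6 + (1/6)P_{MedCo}.
The best-response slope dP_{RxPlus}/dP_{MedCo} = 1/6 > 0: the reaction function is upward-sloping, so the choices are strategic complements.

strategic complements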